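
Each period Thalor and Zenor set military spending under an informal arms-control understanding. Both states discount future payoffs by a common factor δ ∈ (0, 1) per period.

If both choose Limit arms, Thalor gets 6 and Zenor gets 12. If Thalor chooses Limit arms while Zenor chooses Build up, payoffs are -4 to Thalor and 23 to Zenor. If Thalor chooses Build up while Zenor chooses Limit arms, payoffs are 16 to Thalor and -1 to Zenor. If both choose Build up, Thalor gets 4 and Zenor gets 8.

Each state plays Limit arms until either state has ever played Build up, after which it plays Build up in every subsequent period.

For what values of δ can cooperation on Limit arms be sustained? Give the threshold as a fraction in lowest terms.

5/6

Thalor's threshold: (16−6)/(16−4) = 5/6.
Zenor's threshold: (23−12)/(23−8) = 11/15.
5/6 > 11/15, so Thalor binds and δ* = 5/6.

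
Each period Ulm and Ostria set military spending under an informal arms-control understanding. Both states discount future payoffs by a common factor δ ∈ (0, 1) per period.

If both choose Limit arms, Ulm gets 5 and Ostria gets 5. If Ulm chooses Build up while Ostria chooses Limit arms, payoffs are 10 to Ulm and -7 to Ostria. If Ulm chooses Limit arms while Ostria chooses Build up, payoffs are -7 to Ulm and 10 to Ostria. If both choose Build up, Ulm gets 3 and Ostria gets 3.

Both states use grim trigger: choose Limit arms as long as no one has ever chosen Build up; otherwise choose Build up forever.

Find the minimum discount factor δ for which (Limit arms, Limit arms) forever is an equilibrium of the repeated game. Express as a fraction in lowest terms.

Under grim trigger the critical discount factor is (T−C)/(T−P) with T = 10, C = 5, P = 3.
δ* = (10−5)/(10−3) = 5/7.

5/7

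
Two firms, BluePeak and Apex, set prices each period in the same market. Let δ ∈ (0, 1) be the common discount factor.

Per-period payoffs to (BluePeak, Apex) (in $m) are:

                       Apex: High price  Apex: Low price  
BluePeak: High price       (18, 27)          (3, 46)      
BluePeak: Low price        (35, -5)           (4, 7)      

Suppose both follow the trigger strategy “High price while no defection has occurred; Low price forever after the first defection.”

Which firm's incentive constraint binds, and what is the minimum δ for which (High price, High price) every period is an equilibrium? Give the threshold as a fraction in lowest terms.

BluePeak: cooperation gives 18 each period; deviation gives 35 once then 4 forever.
  18/(1−δ) ≥ 35 + 4δ/(1−δ) ⇒ δ ≥ 17/31.
Apex: cooperation gives 27 each period; deviation gives 46 once then 7 forever.
  δ ≥ 19/39.
Both must hold, so the binding constraint is BluePeak's: δ ≥ 17/31.

BluePeak; δ ≥ 17/31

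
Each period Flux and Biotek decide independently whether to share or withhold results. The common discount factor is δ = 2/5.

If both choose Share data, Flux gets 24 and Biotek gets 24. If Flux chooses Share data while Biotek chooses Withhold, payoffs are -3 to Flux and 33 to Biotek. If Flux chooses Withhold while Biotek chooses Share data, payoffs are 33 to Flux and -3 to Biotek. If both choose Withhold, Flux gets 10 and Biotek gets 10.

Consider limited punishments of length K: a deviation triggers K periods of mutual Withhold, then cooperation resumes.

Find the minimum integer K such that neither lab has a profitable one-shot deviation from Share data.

IC: δ(1−δ^K)/(1−δ) ≥ (33−24)/(24−10) = 9/14.
With δ = 2/5: need 1 − δ^K ≥ 9/14·(1−2/5)/(2/5), i.e. δ^K ≤ 0.0357.
Since (2/5)^3 = 0.0640 and (2/5)^4 = 0.0256, the smallest such K is 4.

4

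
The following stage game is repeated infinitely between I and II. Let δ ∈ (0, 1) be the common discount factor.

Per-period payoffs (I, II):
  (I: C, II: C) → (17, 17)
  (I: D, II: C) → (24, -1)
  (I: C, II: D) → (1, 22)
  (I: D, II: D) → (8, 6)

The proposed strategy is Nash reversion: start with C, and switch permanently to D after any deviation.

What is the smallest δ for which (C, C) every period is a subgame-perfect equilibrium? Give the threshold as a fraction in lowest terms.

7/16

For I: deviation gain 24−17 = 7, per-period punishment loss 17−8 = 9. IC gives δ ≥ 7/16.
For II: gain 5, loss 11 per period, so δ ≥ 5/16.
The tighter constraint is I's, so cooperation needs δ ≥ 7/16.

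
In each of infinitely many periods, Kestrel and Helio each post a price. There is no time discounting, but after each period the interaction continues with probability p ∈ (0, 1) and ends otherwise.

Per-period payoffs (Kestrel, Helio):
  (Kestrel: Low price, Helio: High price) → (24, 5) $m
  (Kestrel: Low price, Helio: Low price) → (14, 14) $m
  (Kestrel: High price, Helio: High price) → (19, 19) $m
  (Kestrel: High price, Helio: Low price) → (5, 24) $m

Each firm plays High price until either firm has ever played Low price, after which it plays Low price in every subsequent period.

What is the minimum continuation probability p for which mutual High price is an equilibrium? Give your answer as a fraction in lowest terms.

Expected cooperation value is 19 + p·19 + p²·19 + … = 19/(1−p); deviation gives 24 + p·14/(1−p).
19 ≥ 24(1−p) + 14p ⇒ 10p ≥ 5 ⇒ p ≥ 5/10 = 1/2.

1/2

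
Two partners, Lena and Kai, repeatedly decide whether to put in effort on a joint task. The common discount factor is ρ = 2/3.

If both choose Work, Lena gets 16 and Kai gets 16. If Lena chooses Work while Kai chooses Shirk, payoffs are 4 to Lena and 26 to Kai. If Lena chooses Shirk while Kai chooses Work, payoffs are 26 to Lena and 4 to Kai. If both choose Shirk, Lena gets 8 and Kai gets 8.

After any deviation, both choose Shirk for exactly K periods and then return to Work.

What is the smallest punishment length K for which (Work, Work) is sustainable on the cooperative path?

3

IC: ρ(1−ρ^K)/(1−ρ) ≥ (26−16)/(16−8) = 5/4.
With ρ = 2/3: need 1 − ρ^K ≥ 5/4·(1−2/3)/(2/3), i.e. ρ^K ≤ 0.3750.
Since (2/3)^2 = 0.4444 and (2/3)^3 = 0.2963, the smallest such K is 3.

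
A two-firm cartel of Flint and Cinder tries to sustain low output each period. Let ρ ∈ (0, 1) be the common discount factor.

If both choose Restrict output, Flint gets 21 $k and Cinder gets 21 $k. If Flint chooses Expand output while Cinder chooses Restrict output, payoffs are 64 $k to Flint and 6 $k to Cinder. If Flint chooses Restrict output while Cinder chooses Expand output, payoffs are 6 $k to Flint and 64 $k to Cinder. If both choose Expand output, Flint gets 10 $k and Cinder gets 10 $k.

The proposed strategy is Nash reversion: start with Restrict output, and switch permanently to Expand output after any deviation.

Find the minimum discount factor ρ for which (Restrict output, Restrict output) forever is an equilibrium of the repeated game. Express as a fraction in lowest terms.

Cooperation forever yields 21 each period: 21/(1−ρ).
Deviating yields 64 once, then 10 forever: 64 + 10ρ/(1−ρ).
No profitable deviation requires 21/(1−ρ) ≥ 64 + 10ρ/(1−ρ).
Multiplying by (1−ρ): 21 ≥ 64(1−ρ) + 10ρ = 64 − 54ρ.
So 54ρ ≥ 43, i.e. ρ ≥ 43/54.

43/54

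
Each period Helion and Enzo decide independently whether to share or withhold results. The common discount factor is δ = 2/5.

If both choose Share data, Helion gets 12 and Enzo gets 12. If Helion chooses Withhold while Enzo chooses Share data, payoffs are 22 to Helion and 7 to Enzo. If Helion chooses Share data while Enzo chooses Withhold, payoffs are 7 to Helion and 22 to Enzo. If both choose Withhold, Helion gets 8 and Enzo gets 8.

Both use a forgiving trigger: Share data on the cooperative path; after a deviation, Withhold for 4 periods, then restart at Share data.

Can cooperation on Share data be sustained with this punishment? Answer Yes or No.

No

IC: δ+…+δ^4 ≥ (22−12)/(12−8) = 5/2.
At δ = 2/5: partial sum = 0.6496 < 2.5000. Cooperation not sustainable.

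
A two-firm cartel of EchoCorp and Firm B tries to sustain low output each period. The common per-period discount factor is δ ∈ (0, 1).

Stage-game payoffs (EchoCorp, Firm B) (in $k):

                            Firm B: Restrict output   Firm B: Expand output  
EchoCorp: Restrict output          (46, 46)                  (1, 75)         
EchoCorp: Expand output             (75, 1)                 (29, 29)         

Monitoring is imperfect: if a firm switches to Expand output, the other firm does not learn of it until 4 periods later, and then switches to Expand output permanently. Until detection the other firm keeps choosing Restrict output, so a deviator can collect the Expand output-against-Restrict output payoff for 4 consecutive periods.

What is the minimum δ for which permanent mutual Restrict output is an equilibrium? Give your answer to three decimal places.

0.891

The best deviation is to choose Expand output for all 4 undetected periods, earning 75 each, then 29 forever once detected.
Deviation value: 75(1−δ^4)/(1−δ) + 29δ^4/(1−δ); cooperation value: 46/(1−δ).
IC: 46 ≥ 75(1−δ^4) + 29δ^4 = 75 − 46δ^4.
So δ^4 ≥ 29/46, giving δ ≥ (29/46)^(1/4) ≈ 0.891.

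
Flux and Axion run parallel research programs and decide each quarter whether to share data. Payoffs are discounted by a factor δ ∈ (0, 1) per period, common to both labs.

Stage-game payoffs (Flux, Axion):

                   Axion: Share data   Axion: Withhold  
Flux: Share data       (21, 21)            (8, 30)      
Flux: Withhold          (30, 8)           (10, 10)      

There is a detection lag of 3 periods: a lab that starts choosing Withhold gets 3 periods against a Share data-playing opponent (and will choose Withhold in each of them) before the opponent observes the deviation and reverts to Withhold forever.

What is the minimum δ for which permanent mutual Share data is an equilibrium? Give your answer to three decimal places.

0.766

A deviator earns 30 for 3 periods, then 10 forever; cooperating earns 21 forever. Multiplying the IC by (1−δ):
21 ≥ 30(1−δ^3) + 10δ^3, so 20·δ^3 ≥ 9 and δ^3 ≥ 9/20.
δ ≥ (9/20)^(1/3) ≈ 0.766.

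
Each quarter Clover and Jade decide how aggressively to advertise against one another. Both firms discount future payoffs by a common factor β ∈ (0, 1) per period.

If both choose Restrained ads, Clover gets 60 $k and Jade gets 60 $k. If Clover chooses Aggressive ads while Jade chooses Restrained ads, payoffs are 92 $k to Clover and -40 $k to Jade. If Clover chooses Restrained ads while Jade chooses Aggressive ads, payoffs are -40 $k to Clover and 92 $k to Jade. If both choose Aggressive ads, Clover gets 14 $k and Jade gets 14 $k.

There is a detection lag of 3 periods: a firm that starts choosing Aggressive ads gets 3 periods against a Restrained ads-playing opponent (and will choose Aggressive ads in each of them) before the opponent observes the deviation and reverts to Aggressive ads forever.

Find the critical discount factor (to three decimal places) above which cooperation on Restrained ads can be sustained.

Deviating for the 3 undetected periods gains 92−60 = 32 per period over cooperation, then loses 60−14 = 46 per period forever once punishment starts.
Gain: 32(1 + β + … + β^2); loss: 46·β^3/(1−β).
No profitable deviation ⇔ 32(1−β^3) ≤ 46·β^3, i.e. β^3 ≥ 32/(32+46) = 16/39.
Hence β ≥ (16/39)^(1/3) ≈ 0.743.

0.743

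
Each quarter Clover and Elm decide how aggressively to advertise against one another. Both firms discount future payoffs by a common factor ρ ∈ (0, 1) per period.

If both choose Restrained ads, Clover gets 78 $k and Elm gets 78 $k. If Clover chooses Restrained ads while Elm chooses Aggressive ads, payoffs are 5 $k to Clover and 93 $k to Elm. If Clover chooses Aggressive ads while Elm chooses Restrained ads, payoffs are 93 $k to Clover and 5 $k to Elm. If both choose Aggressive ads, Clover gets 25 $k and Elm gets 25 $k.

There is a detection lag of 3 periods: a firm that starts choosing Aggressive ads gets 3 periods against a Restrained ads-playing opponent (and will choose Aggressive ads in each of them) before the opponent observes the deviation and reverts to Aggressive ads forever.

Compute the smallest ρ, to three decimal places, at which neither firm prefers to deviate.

0.604

A deviator earns 93 for 3 periods, then 25 forever; cooperating earns 78 forever. Multiplying the IC by (1−ρ):
78 ≥ 93(1−ρ^3) + 25ρ^3, so 68·ρ^3 ≥ 15 and ρ^3 ≥ 15/68.
ρ ≥ (15/68)^(1/3) ≈ 0.604.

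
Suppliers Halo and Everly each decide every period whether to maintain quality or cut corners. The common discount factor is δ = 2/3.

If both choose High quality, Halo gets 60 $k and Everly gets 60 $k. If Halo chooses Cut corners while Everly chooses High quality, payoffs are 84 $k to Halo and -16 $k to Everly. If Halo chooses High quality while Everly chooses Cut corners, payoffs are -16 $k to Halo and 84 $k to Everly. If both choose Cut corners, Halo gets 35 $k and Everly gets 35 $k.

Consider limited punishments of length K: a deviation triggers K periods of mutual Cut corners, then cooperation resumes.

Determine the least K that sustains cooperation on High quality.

No profitable deviation requires (60−35)(δ+…+δ^K) ≥ 84−60, i.e. δ+…+δ^K ≥ 24/25 ≈ 0.9600.
With δ = 2/3, the partial sums are K=1: 0.6667, K=2: 1.1111.
K = 2 is the first length at which the sum reaches 0.9600.

2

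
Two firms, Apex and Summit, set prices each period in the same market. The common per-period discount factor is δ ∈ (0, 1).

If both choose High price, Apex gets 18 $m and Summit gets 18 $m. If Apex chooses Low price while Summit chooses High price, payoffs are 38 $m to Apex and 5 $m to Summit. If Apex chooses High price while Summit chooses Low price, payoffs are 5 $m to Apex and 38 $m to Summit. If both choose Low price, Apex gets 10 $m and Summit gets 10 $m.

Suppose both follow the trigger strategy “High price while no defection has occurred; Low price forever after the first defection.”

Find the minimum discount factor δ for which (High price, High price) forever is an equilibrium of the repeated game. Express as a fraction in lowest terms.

One-period gain from deviating is 38 − 18 = 20. The loss is 18 − 10 = 8 in every subsequent period, with present value 8·δ/(1−δ).
Deviation is unprofitable when 8·δ/(1−δ) ≥ 20, i.e. δ/(1−δ) ≥ 5/2.
Equivalently δ ≥ 20/(20+8) = 5/7.

5/7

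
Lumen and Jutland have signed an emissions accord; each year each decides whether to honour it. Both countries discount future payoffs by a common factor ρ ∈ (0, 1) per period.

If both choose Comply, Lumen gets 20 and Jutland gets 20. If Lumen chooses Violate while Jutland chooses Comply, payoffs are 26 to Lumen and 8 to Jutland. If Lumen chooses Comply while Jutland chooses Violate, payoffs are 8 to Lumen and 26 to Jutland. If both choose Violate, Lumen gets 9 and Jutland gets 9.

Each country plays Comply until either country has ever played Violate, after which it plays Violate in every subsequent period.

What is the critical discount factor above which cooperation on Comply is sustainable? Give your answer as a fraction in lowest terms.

6/17

20/(1−ρ) ≥ 26 + 9ρ/(1−ρ)
20 ≥ 26 − 17ρ
ρ ≥ 6/17.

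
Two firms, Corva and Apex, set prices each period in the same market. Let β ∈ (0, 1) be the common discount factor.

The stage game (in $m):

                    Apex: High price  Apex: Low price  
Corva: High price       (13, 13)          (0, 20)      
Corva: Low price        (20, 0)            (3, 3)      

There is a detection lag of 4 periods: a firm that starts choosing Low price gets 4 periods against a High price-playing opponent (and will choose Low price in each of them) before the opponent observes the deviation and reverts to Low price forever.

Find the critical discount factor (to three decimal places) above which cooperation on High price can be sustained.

0.801

A deviator earns 20 for 4 periods, then 3 forever; cooperating earns 13 forever. Multiplying the IC by (1−β):
13 ≥ 20(1−β^4) + 3β^4, so 17·β^4 ≥ 7 and β^4 ≥ 7/17.
β ≥ (7/17)^(1/4) ≈ 0.801.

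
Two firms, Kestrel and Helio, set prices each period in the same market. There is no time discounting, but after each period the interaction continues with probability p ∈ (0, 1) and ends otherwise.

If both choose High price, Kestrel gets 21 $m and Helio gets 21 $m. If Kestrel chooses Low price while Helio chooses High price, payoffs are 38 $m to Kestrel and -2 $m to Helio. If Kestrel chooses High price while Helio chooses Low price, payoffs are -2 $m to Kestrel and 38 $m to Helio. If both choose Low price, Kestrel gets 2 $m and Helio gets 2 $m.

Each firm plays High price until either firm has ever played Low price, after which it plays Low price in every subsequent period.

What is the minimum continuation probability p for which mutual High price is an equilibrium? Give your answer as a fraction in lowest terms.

Expected cooperation value is 21 + p·21 + p²·21 + … = 21/(1−p); deviation gives 38 + p·2/(1−p).
21 ≥ 38(1−p) + 2p ⇒ 36p ≥ 17 ⇒ p ≥ 17/36.

17/36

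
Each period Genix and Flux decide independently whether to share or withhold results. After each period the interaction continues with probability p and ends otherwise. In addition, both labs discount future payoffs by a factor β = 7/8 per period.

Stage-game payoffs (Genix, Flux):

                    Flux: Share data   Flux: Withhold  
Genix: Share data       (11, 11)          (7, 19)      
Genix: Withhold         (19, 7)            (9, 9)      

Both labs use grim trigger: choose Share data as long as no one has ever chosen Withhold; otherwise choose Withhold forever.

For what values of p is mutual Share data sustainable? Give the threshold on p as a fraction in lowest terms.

With continuation probability p and discount β, the effective per-period discount factor is βp.
Grim-trigger IC: βp ≥ (19−11)/(19−9) = 4/5.
So p ≥ (4/5)/(7/8) = 32/35.

32/35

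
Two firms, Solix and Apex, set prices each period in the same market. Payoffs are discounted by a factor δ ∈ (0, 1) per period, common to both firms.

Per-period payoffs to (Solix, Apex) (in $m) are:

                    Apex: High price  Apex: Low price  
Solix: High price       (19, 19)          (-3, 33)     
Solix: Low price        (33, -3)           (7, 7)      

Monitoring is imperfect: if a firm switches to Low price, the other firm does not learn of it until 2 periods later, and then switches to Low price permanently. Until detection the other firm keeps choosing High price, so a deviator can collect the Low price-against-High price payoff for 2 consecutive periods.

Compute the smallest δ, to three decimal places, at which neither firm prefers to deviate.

Deviating for the 2 undetected periods gains 33−19 = 14 per period over cooperation, then loses 19−7 = 12 per period forever once punishment starts.
Gain: 14(1 + δ + … + δ^1); loss: 12·δ^2/(1−δ).
No profitable deviation ⇔ 14(1−δ^2) ≤ 12·δ^2, i.e. δ^2 ≥ 14/(14+12) = 7/13.
Hence δ ≥ (7/13)^(1/2) ≈ 0.734.

0.734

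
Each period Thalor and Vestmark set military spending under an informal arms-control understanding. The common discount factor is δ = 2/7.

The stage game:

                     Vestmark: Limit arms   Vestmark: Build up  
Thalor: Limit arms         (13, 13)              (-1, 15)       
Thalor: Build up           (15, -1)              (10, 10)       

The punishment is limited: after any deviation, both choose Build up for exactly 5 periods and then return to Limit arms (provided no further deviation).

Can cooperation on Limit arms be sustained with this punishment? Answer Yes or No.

IC: δ+…+δ^5 ≥ (15−13)/(13−10) = 2/3.
At δ = 2/7: partial sum = 0.3992 < 0.6667. Cooperation not sustainable.

No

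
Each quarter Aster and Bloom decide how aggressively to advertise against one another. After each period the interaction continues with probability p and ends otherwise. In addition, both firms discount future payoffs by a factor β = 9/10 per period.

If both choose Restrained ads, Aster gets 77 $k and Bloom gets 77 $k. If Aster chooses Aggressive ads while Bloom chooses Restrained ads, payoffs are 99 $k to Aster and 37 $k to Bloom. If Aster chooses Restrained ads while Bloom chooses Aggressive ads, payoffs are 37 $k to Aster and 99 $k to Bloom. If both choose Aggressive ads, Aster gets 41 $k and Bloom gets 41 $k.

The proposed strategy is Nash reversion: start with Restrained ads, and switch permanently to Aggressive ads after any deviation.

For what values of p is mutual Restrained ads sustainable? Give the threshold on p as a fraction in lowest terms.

110/261

Expected continuation weight on next period's payoff is β·p = 9/10·p, which plays the role of the discount factor.
Cooperation requires 9/10·p ≥ (99−77)/(99−41) = 11/29, hence p ≥ 110/261.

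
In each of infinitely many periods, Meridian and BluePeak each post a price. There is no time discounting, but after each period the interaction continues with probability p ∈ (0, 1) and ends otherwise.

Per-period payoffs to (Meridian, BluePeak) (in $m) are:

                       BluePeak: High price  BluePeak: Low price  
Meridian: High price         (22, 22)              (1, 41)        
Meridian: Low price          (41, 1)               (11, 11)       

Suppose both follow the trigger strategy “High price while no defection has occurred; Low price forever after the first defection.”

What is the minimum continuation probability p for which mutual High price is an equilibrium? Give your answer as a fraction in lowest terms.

19/30

With no time discounting, the continuation probability p plays the role of the discount factor.
Grim-trigger IC: 22/(1−p) ≥ 41 + 11p/(1−p) ⇒ p ≥ (41−22)/(41−11) = 19/30.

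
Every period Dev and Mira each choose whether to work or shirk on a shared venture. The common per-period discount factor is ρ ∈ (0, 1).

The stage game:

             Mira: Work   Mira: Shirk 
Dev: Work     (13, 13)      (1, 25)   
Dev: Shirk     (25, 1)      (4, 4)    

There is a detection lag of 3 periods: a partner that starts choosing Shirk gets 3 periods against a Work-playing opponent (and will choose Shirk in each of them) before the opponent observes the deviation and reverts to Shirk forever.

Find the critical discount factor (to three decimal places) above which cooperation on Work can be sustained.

0.830

Deviating for the 3 undetected periods gains 25−13 = 12 per period over cooperation, then loses 13−4 = 9 per period forever once punishment starts.
Gain: 12(1 + ρ + … + ρ^2); loss: 9·ρ^3/(1−ρ).
No profitable deviation ⇔ 12(1−ρ^3) ≤ 9·ρ^3, i.e. ρ^3 ≥ 12/(12+9) = 4/7.
Hence ρ ≥ (4/7)^(1/3) ≈ 0.830.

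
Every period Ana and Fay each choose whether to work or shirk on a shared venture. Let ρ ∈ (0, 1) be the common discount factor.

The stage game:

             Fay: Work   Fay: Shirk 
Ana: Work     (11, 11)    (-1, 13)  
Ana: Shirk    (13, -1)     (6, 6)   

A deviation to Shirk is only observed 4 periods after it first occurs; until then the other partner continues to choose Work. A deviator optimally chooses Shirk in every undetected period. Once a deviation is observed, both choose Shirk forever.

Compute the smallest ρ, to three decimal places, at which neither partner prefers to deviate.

Deviating for the 4 undetected periods gains 13−11 = 2 per period over cooperation, then loses 11−6 = 5 per period forever once punishment starts.
Gain: 2(1 + ρ + … + ρ^3); loss: 5·ρ^4/(1−ρ).
No profitable deviation ⇔ 2(1−ρ^4) ≤ 5·ρ^4, i.e. ρ^4 ≥ 2/(2+5) = 2/7.
Hence ρ ≥ (2/7)^(1/4) ≈ 0.731.

0.731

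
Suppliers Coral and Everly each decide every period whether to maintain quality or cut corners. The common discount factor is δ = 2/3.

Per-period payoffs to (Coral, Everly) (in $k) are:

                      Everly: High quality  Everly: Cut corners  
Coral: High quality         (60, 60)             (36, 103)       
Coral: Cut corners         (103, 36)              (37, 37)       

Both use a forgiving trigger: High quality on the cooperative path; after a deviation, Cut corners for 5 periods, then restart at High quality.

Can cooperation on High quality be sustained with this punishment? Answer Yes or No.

No

Comparing payoff streams over the 6 periods until play realigns: cooperate → 60(1+δ+…+δ^5); deviate → 103 + 37(δ+…+δ^5).
Cooperation is sustained iff (60−37)(δ+…+δ^5) ≥ 103−60.
δ+…+δ^5 = 2/3·(1−(2/3)^5)/(1−2/3) = 1.7366, and (103−60)/(60−37) = 1.8696.
1.7366 < 1.8696, so cooperation is not sustainable.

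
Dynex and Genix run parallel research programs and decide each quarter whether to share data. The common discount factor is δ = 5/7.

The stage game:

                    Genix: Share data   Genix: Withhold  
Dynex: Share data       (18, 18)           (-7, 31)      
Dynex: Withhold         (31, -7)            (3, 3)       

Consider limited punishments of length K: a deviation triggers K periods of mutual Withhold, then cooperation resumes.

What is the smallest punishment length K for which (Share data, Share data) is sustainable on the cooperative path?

IC: δ(1−δ^K)/(1−δ) ≥ (31−18)/(18−3) = 13/15.
With δ = 5/7: need 1 − δ^K ≥ 13/15·(1−5/7)/(5/7), i.e. δ^K ≤ 0.6533.
Since (5/7)^1 = 0.7143 and (5/7)^2 = 0.5102, the smallest such K is 2.

2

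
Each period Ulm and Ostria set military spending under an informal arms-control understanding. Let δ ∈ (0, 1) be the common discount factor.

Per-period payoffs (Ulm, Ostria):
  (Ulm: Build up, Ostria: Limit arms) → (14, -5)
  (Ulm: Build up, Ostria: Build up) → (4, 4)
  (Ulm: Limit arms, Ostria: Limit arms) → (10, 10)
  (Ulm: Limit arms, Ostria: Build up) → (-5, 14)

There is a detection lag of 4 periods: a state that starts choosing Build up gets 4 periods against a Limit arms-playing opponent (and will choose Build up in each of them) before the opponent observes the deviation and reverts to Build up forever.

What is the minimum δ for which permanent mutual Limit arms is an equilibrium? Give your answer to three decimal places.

Deviating for the 4 undetected periods gains 14−10 = 4 per period over cooperation, then loses 10−4 = 6 per period forever once punishment starts.
Gain: 4(1 + δ + … + δ^3); loss: 6·δ^4/(1−δ).
No profitable deviation ⇔ 4(1−δ^4) ≤ 6·δ^4, i.e. δ^4 ≥ 4/(4+6) = 2/5.
Hence δ ≥ (2/5)^(1/4) ≈ 0.795.

0.795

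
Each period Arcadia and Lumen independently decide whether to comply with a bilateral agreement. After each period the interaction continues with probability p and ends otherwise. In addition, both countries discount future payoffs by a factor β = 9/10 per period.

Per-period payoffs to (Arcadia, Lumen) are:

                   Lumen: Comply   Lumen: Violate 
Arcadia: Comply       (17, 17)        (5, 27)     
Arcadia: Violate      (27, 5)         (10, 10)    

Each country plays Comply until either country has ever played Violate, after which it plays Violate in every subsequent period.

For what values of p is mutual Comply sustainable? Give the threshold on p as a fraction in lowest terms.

100/153

With continuation probability p and discount β, the effective per-period discount factor is βp.
Grim-trigger IC: βp ≥ (27−17)/(27−10) = 10/17.
So p ≥ (10/17)/(9/10) = 100/153.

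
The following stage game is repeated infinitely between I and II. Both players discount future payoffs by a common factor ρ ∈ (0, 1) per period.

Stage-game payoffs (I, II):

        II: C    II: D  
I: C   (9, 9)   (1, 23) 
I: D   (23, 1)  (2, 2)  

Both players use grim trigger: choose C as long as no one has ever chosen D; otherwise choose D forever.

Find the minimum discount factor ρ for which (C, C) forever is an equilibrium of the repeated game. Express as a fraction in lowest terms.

2/3

Under grim trigger the critical discount factor is (T−C)/(T−P) with T = 23, C = 9, P = 2.
ρ* = (23−9)/(23−2) = 14/21 = 2/3.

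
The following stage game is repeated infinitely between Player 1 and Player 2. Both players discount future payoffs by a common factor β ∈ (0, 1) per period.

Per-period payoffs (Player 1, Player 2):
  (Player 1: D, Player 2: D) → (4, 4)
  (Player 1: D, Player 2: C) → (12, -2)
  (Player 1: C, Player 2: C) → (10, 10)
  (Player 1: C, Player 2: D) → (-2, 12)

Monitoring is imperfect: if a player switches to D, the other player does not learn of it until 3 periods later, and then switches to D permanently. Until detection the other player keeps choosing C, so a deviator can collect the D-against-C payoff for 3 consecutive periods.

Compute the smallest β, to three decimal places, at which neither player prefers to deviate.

0.630

The best deviation is to choose D for all 3 undetected periods, earning 12 each, then 4 forever once detected.
Deviation value: 12(1−β^3)/(1−β) + 4β^3/(1−β); cooperation value: 10/(1−β).
IC: 10 ≥ 12(1−β^3) + 4β^3 = 12 − 8β^3.
So β^3 ≥ 2/8 = 1/4, giving β ≥ (1/4)^(1/3) ≈ 0.630.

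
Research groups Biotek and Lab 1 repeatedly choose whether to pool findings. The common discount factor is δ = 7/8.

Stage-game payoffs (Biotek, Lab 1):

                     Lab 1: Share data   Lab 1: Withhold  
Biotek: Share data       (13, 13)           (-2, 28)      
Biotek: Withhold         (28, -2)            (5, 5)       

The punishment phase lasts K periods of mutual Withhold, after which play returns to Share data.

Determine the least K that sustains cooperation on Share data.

3

Need Σ_{k=1}^{K} δ^k ≥ (28−13)/(13−5) = 1.8750 at δ = 7/8.
At K = 2 the sum is 1.6406 < 1.8750; at K = 3 it is 2.3105 ≥ 1.8750.
So the minimum punishment length is K = 3.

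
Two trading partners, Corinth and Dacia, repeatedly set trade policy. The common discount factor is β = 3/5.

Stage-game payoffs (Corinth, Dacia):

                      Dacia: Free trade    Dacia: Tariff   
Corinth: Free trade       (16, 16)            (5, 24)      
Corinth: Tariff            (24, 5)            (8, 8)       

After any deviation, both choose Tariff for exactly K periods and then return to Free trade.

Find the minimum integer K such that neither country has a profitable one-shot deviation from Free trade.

Need Σ_{k=1}^{K} β^k ≥ (24−16)/(16−8) = 1.0000 at β = 3/5.
At K = 2 the sum is 0.9600 < 1.0000; at K = 3 it is 1.1760 ≥ 1.0000.
So the minimum punishment length is K = 3.

3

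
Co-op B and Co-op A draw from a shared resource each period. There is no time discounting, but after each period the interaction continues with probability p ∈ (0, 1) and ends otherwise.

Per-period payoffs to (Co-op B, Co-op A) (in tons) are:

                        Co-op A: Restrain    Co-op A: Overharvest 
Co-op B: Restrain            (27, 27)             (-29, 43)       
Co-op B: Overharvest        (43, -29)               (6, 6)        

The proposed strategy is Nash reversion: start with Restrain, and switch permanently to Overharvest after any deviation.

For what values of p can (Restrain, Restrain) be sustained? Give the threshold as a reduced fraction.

16/37

With no time discounting, the continuation probability p plays the role of the discount factor.
Grim-trigger IC: 27/(1−p) ≥ 43 + 6p/(1−p) ⇒ p ≥ (43−27)/(43−6) = 16/37.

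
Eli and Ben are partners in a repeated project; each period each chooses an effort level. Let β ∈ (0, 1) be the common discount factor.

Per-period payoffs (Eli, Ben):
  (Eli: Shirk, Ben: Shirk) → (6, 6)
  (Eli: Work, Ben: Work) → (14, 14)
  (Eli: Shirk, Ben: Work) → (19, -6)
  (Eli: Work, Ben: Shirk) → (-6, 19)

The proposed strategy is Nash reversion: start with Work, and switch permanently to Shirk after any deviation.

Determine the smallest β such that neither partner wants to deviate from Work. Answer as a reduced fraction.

5/13

14/(1−β) ≥ 19 + 6β/(1−β)
14 ≥ 19 − 13β
β ≥ 5/13.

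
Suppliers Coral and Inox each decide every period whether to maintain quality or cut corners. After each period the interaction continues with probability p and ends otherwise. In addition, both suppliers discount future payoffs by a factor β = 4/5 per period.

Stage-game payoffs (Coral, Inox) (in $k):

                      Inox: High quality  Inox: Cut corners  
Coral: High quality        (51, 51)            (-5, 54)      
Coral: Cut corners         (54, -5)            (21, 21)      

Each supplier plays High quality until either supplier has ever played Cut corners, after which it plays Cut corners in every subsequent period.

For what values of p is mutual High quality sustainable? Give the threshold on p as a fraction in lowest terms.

Expected continuation weight on next period's payoff is β·p = 4/5·p, which plays the role of the discount factor.
Cooperation requires 4/5·p ≥ (54−51)/(54−21) = 1/11, hence p ≥ 5/44.

5/44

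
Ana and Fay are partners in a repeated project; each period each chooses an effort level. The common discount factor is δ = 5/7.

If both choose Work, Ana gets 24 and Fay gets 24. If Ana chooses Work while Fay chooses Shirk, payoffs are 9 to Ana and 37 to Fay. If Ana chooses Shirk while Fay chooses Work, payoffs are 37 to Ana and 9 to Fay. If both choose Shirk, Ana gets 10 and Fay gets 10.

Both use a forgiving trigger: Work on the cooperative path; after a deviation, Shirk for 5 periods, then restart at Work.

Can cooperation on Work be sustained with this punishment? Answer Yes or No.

Comparing payoff streams over the 6 periods until play realigns: cooperate → 24(1+δ+…+δ^5); deviate → 37 + 10(δ+…+δ^5).
Cooperation is sustained iff (24−10)(δ+…+δ^5) ≥ 37−24.
δ+…+δ^5 = 5/7·(1−(5/7)^5)/(1−5/7) = 2.0352, and (37−24)/(24−10) = 0.9286.
2.0352 ≥ 0.9286, so cooperation is sustainable.

Yes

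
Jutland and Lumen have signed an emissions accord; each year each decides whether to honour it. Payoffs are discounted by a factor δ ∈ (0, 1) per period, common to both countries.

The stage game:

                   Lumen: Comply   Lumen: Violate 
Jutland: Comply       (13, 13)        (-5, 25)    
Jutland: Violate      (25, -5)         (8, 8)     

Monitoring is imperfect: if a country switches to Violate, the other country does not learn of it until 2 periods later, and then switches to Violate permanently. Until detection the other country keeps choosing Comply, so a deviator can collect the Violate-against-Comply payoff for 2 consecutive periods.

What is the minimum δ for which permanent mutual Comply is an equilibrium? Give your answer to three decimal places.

0.840

Deviating for the 2 undetected periods gains 25−13 = 12 per period over cooperation, then loses 13−8 = 5 per period forever once punishment starts.
Gain: 12(1 + δ + … + δ^1); loss: 5·δ^2/(1−δ).
No profitable deviation ⇔ 12(1−δ^2) ≤ 5·δ^2, i.e. δ^2 ≥ 12/(12+5) = 12/17.
Hence δ ≥ (12/17)^(1/2) ≈ 0.840.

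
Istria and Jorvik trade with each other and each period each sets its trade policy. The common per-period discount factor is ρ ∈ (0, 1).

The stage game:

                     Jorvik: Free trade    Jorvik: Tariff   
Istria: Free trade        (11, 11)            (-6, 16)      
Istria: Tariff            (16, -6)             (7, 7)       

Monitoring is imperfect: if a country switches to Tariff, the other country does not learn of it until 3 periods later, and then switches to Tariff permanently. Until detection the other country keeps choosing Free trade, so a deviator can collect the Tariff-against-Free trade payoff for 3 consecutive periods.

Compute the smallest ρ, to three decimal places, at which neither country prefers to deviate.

The best deviation is to choose Tariff for all 3 undetected periods, earning 16 each, then 7 forever once detected.
Deviation value: 16(1−ρ^3)/(1−ρ) + 7ρ^3/(1−ρ); cooperation value: 11/(1−ρ).
IC: 11 ≥ 16(1−ρ^3) + 7ρ^3 = 16 − 9ρ^3.
So ρ^3 ≥ 5/9, giving ρ ≥ (5/9)^(1/3) ≈ 0.822.

0.822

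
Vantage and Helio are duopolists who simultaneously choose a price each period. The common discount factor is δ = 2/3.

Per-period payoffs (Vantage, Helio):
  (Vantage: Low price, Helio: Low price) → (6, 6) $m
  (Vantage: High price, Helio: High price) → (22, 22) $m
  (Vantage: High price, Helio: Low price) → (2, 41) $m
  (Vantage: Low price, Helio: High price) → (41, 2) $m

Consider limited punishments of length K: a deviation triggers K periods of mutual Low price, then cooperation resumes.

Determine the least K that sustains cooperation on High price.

Need Σ_{k=1}^{K} δ^k ≥ (41−22)/(22−6) = 1.1875 at δ = 2/3.
At K = 2 the sum is 1.1111 < 1.1875; at K = 3 it is 1.4074 ≥ 1.1875.
So the minimum punishment length is K = 3.

3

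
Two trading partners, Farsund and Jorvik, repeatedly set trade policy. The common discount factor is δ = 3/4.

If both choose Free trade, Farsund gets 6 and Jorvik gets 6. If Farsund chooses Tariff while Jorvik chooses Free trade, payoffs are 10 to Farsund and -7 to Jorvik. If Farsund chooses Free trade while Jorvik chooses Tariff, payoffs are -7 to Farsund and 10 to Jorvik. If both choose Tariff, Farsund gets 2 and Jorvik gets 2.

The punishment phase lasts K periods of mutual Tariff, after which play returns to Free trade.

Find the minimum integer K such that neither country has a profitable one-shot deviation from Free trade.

IC: δ(1−δ^K)/(1−δ) ≥ (10−6)/(6−2) = 1.
With δ = 3/4: need 1 − δ^K ≥ 1·(1−3/4)/(3/4), i.e. δ^K ≤ 0.6667.
Since (3/4)^1 = 0.7500 and (3/4)^2 = 0.5625, the smallest such K is 2.

2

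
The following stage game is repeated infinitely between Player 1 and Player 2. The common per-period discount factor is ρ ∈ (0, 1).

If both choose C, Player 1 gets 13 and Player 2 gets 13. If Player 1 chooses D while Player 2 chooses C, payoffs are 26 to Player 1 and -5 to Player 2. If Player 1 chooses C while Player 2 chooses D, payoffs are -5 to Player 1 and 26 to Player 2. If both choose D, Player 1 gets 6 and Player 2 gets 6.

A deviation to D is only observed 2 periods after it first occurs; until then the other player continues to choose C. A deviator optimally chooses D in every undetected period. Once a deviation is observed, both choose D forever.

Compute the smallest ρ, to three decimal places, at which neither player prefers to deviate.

0.806

A deviator earns 26 for 2 periods, then 6 forever; cooperating earns 13 forever. Multiplying the IC by (1−ρ):
13 ≥ 26(1−ρ^2) + 6ρ^2, so 20·ρ^2 ≥ 13 and ρ^2 ≥ 13/20.
ρ ≥ (13/20)^(1/2) ≈ 0.806.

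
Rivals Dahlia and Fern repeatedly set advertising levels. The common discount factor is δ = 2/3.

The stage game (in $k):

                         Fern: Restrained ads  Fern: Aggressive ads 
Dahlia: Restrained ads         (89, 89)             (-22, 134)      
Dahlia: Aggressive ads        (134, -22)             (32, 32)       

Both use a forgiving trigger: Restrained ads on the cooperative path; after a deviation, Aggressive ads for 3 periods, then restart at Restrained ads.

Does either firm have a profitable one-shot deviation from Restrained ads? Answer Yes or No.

IC: δ+…+δ^3 ≥ (134−89)/(89−32) = 15/19.
At δ = 2/3: partial sum = 1.4074 ≥ 0.7895. Cooperation sustainable.

No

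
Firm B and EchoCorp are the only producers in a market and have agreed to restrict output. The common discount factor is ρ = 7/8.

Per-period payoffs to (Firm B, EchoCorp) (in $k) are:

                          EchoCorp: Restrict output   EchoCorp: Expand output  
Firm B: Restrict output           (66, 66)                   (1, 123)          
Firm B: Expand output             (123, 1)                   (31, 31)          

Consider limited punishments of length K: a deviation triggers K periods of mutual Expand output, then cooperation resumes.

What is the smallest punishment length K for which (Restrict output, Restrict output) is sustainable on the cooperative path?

IC: ρ(1−ρ^K)/(1−ρ) ≥ (123−66)/(66−31) = 57/35.
With ρ = 7/8: need 1 − ρ^K ≥ 57/35·(1−7/8)/(7/8), i.e. ρ^K ≤ 0.7673.
Since (7/8)^1 = 0.8750 and (7/8)^2 = 0.7656, the smallest such K is 2.

2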